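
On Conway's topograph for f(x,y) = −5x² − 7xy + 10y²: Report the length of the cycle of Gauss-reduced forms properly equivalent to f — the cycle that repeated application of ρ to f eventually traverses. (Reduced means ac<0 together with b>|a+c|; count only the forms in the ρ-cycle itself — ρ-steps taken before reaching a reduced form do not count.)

D = 249, ⌊√D⌋ = 15
descent: ρ → (10,7,-5)  [lands on river]
river: ρ → (-5,13,4)
river: ρ → (4,11,-8)
river: ρ → (-8,5,7)
river: ρ → (7,9,-6)
river: ρ → (-6,15,1)
river: ρ → (1,15,-6)
river: ρ → (-6,9,7)
river: ρ → (7,5,-8)
river: ρ → (-8,11,4)
river: ρ → (4,13,-5)
river: ρ → (-5,7,10)
river: ρ → (10,13,-2)
river: ρ → (-2,15,3)
river: ρ → (3,15,-2)
river: ρ → (-2,13,10)
ρ-cycle length = 16 (tail of 1 descent step not counted)

16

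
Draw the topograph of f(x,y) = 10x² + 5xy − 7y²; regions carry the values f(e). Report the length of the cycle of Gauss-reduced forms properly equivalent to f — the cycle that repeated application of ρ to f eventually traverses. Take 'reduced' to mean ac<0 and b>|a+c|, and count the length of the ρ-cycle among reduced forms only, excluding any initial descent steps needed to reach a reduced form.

D = 305, ⌊√D⌋ = 17
river: ρ → (-7,9,8)
river: ρ → (8,7,-8)
river: ρ → (-8,9,7)
river: ρ → (7,5,-10)
river: ρ → (-10,15,2)
river: ρ → (2,17,-2)
river: ρ → (-2,15,10)
river: ρ → (10,5,-7)
ρ-cycle length = 8 (tail of 0 descent steps not counted)

8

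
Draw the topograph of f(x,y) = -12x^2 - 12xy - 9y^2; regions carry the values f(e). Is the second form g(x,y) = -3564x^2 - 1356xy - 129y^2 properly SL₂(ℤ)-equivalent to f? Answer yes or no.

D₁ = -288, D₂ = -288
f is negative-definite; reduce −f:
−f: flip: (12,12,9)→(9,-12,12)
−f: translate: b→6 (≡-12 mod 18), so (9,-12,12)→(9,6,9)
−f: reduced (well bottom): (9,6,9) with a≤c, −a<b≤a
flip sign back: reduced form of f is (-9,-6,-9)
g is negative-definite; reduce −g:
−g: flip: (3564,1356,129)→(129,-1356,3564)
−g: translate: b→-66 (≡-1356 mod 258), so (129,-1356,3564)→(129,-66,9)
−g: flip: (129,-66,9)→(9,66,129)
−g: translate: b→-6 (≡66 mod 18), so (9,66,129)→(9,-6,9)
−g: flip: (9,-6,9)→(9,6,9)
−g: reduced (well bottom): (9,6,9) with a≤c, −a<b≤a
flip sign back: reduced form of g is (-9,-6,-9)
reduced forms (-9, -6, -9) vs (-9, -6, -9) ⇒ equivalent

yes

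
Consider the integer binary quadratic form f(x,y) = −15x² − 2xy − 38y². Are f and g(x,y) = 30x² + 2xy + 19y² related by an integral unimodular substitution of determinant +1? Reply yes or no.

D₁ = -2276, D₂ = -2276
f is negative-definite; reduce −f:
−f: reduced (well bottom): (15,2,38) with a≤c, −a<b≤a
flip sign back: reduced form of f is (-15,-2,-38)
g: flip: (30,2,19)→(19,-2,30)
g: reduced (well bottom): (19,-2,30) with a≤c, −a<b≤a
reduced forms (-15, -2, -38) vs (19, -2, 30) ⇒ inequivalent

no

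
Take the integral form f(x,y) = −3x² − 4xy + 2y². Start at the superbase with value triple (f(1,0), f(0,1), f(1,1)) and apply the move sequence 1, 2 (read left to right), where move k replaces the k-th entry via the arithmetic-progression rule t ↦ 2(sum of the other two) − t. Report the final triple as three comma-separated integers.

start (-3,2,-5) = (f(1,0),f(0,1),f(1,1))
replace slot 1: 2·(2+(-5)) − (-3) = -3 → (-3,2,-5)
replace slot 2: 2·((-3)+(-5)) − 2 = -18 → (-3,-18,-5)

-3,-18,-5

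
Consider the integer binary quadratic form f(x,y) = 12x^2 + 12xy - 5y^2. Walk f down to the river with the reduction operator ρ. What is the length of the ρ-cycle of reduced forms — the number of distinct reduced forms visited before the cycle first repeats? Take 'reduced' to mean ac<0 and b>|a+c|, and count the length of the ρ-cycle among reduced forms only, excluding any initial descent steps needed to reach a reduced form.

D = 384, ⌊√D⌋ = 19
river: ρ → (-5,18,3)
river: ρ → (3,18,-5)
river: ρ → (-5,12,12)
river: ρ → (12,12,-5)
ρ-cycle length = 4 (tail of 0 descent steps not counted)

4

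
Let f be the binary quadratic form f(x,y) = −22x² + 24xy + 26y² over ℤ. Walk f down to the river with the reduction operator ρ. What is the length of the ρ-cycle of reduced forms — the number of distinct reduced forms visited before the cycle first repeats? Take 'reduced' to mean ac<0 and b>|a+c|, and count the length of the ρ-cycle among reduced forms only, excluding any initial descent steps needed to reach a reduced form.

D = 2864, ⌊√D⌋ = 53
river: ρ → (26,28,-20)
river: ρ → (-20,52,2)
river: ρ → (2,52,-20)
river: ρ → (-20,28,26)
river: ρ → (26,24,-22)
river: ρ → (-22,20,28)
river: ρ → (28,36,-14)
river: ρ → (-14,48,10)
river: ρ → (10,52,-4)
river: ρ → (-4,52,10)
river: ρ → (10,48,-14)
river: ρ → (-14,36,28)
river: ρ → (28,20,-22)
river: ρ → (-22,24,26)
ρ-cycle length = 14 (tail of 0 descent steps not counted)

14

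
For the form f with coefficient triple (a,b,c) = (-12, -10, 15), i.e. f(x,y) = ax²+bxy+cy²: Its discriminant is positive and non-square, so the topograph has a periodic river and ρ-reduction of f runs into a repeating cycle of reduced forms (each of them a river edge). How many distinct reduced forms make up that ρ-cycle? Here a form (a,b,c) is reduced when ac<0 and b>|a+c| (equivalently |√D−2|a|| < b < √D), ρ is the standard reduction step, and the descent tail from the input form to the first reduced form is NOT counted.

D = 820, ⌊√D⌋ = 28
descent: ρ → (15,10,-12)  [lands on river]
river: ρ → (-12,14,13)
river: ρ → (13,12,-13)
river: ρ → (-13,14,12)
river: ρ → (12,10,-15)
river: ρ → (-15,20,7)
river: ρ → (7,22,-12)
river: ρ → (-12,26,3)
river: ρ → (3,28,-3)
river: ρ → (-3,26,12)
river: ρ → (12,22,-7)
river: ρ → (-7,20,15)
ρ-cycle length = 12 (tail of 1 descent step not counted)

12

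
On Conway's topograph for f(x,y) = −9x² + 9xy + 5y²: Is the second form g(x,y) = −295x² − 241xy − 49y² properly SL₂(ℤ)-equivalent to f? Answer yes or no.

D₁ = 261, D₂ = 261
river cycle of f (length 8): (5, 11, -7), (-7, 3, 9), (9, 15, -1), (-1, 15, 9), (9, 3, -7), (-7, 11, 5), (5, 9, -9), (-9, 9, 5)
river cycle of g (length 8): (-9, 9, 5), (5, 11, -7), (-7, 3, 9), (9, 15, -1), (-1, 15, 9), (9, 3, -7), (-7, 11, 5), (5, 9, -9)
cycles coincide ⇒ equivalent

yes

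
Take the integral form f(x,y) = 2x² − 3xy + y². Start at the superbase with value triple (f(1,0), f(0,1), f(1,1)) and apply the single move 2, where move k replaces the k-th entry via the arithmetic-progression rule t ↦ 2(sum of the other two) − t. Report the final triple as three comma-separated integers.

start (2,1,0) = (f(1,0),f(0,1),f(1,1))
replace slot 2: 2·(2+0) − 1 = 3 → (2,3,0)

2,3,0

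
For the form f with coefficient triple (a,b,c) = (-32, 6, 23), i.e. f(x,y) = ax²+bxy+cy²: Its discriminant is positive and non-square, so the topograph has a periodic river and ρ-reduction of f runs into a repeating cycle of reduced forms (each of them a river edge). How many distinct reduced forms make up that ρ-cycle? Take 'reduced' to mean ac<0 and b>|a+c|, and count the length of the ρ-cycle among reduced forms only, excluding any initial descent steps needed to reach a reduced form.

D = 2980, ⌊√D⌋ = 54
descent: ρ → (23,40,-15)  [lands on river]
river: ρ → (-15,50,8)
river: ρ → (8,46,-27)
river: ρ → (-27,8,27)
river: ρ → (27,46,-8)
river: ρ → (-8,50,15)
river: ρ → (15,40,-23)
river: ρ → (-23,52,3)
river: ρ → (3,50,-40)
river: ρ → (-40,30,13)
river: ρ → (13,48,-13)
river: ρ → (-13,30,40)
river: ρ → (40,50,-3)
river: ρ → (-3,52,23)
ρ-cycle length = 14 (tail of 1 descent step not counted)

14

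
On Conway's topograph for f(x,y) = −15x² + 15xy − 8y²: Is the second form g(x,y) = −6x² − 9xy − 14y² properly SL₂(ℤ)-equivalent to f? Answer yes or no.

D₁ = -255, D₂ = -255
f is negative-definite; reduce −f:
−f: translate: b→15 (≡-15 mod 30), so (15,-15,8)→(15,15,8)
−f: flip: (15,15,8)→(8,-15,15)
−f: translate: b→1 (≡-15 mod 16), so (8,-15,15)→(8,1,8)
−f: reduced (well bottom): (8,1,8) with a≤c, −a<b≤a
flip sign back: reduced form of f is (-8,-1,-8)
g is negative-definite; reduce −g:
−g: translate: b→-3 (≡9 mod 12), so (6,9,14)→(6,-3,11)
−g: reduced (well bottom): (6,-3,11) with a≤c, −a<b≤a
flip sign back: reduced form of g is (-6,3,-11)
reduced forms (-8, -1, -8) vs (-6, 3, -11) ⇒ inequivalent

no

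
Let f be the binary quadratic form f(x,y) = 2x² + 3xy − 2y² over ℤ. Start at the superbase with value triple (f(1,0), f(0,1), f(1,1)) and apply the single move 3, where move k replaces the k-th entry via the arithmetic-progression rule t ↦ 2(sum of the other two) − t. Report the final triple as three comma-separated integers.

start (2,-2,3) = (f(1,0),f(0,1),f(1,1))
replace slot 3: 2·(2+(-2)) − 3 = -3 → (2,-2,-3)

2,-2,-3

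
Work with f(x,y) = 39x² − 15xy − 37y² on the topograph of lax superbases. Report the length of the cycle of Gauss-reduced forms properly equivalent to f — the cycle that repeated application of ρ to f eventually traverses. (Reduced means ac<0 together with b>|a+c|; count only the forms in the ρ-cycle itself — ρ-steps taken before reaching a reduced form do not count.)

D = 5997, ⌊√D⌋ = 77
descent: ρ → (-37,15,39)  [lands on river]
river: ρ → (39,63,-13)
river: ρ → (-13,67,29)
river: ρ → (29,49,-31)
river: ρ → (-31,75,3)
river: ρ → (3,75,-31)
river: ρ → (-31,49,29)
river: ρ → (29,67,-13)
river: ρ → (-13,63,39)
river: ρ → (39,15,-37)
river: ρ → (-37,59,17)
river: ρ → (17,77,-1)
river: ρ → (-1,77,17)
river: ρ → (17,59,-37)
ρ-cycle length = 14 (tail of 1 descent step not counted)

14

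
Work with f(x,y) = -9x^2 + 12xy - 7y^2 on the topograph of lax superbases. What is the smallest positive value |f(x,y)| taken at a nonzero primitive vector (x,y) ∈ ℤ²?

translate: b→6 (≡-12 mod 18), so (9,-12,7)→(9,6,4)
flip: (9,6,4)→(4,-6,9)
translate: b→2 (≡-6 mod 8), so (4,-6,9)→(4,2,7)
reduced (well bottom): (4,2,7) with a≤c, −a<b≤a
well minimum |f| = |-4| = 4 (negative-definite)

4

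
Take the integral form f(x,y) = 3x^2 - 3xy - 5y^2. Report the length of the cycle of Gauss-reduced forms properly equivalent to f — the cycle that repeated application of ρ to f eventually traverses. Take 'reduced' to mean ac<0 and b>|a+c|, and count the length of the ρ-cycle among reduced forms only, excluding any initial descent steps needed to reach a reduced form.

D = 69, ⌊√D⌋ = 8
descent: ρ → (-5,3,3)  [lands on river]
river: ρ → (3,3,-5)
river: ρ → (-5,7,1)
river: ρ → (1,7,-5)
ρ-cycle length = 4 (tail of 1 descent step not counted)

4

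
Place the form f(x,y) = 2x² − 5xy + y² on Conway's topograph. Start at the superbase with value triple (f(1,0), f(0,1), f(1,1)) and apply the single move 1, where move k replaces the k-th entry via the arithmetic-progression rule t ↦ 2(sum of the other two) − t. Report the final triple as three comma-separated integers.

start (2,1,-2) = (f(1,0),f(0,1),f(1,1))
replace slot 1: 2·(1+(-2)) − 2 = -4 → (-4,1,-2)

-4,1,-2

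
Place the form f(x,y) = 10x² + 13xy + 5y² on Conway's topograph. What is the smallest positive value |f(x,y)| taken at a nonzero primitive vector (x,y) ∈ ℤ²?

translate: b→-7 (≡13 mod 20), so (10,13,5)→(10,-7,2)
flip: (10,-7,2)→(2,7,10)
translate: b→-1 (≡7 mod 4), so (2,7,10)→(2,-1,4)
reduced (well bottom): (2,-1,4) with a≤c, −a<b≤a
well minimum = a = 2

2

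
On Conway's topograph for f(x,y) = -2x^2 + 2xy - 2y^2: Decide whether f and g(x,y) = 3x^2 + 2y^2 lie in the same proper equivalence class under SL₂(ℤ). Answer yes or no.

D₁ = -12, D₂ = -24
discriminants differ ⇒ not SL₂(ℤ)-equivalent

no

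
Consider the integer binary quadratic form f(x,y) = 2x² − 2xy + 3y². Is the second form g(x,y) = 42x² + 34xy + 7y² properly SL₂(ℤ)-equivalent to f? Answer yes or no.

D₁ = -20, D₂ = -20
f: translate: b→2 (≡-2 mod 4), so (2,-2,3)→(2,2,3)
f: reduced (well bottom): (2,2,3) with a≤c, −a<b≤a
g: flip: (42,34,7)→(7,-34,42)
g: translate: b→-6 (≡-34 mod 14), so (7,-34,42)→(7,-6,2)
g: flip: (7,-6,2)→(2,6,7)
g: translate: b→2 (≡6 mod 4), so (2,6,7)→(2,2,3)
g: reduced (well bottom): (2,2,3) with a≤c, −a<b≤a
reduced forms (2, 2, 3) vs (2, 2, 3) ⇒ equivalent

yes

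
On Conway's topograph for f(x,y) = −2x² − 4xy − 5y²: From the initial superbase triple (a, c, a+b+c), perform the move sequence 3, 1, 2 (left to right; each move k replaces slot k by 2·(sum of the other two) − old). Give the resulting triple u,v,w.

start (-2,-5,-11) = (f(1,0),f(0,1),f(1,1))
replace slot 3: 2·((-2)+(-5)) − (-11) = -3 → (-2,-5,-3)
replace slot 1: 2·((-5)+(-3)) − (-2) = -14 → (-14,-5,-3)
replace slot 2: 2·((-14)+(-3)) − (-5) = -29 → (-14,-29,-3)

-14,-29,-3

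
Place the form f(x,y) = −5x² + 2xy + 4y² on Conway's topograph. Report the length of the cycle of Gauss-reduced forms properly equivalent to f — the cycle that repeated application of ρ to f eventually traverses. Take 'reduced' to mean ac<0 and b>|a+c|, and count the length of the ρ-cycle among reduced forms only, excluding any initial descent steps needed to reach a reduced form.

D = 84, ⌊√D⌋ = 9
river: ρ → (4,6,-3)
river: ρ → (-3,6,4)
river: ρ → (4,2,-5)
river: ρ → (-5,8,1)
river: ρ → (1,8,-5)
river: ρ → (-5,2,4)
ρ-cycle length = 6 (tail of 0 descent steps not counted)

6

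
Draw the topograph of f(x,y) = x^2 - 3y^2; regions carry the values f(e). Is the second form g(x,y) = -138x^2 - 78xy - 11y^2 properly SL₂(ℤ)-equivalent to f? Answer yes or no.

D₁ = 12, D₂ = 12
river cycle of f (length 2): (1, 2, -2), (-2, 2, 1)
river cycle of g (length 2): (-2, 2, 1), (1, 2, -2)
cycles coincide ⇒ equivalent

yes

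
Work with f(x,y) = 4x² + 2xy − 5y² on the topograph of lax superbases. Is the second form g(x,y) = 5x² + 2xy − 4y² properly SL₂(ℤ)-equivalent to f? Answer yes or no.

D₁ = 84, D₂ = 84
river cycle of f (length 6): (-5, 8, 1), (1, 8, -5), (-5, 2, 4), (4, 6, -3), (-3, 6, 4), (4, 2, -5)
river cycle of g (length 6): (-4, 6, 3), (3, 6, -4), (-4, 2, 5), (5, 8, -1), (-1, 8, 5), (5, 2, -4)
cycles differ ⇒ inequivalent

no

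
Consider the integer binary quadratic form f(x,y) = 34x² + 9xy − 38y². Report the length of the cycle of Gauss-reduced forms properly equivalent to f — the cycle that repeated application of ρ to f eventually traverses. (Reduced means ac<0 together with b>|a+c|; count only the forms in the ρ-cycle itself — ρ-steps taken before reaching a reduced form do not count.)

D = 5249, ⌊√D⌋ = 72
river: ρ → (-38,67,5)
river: ρ → (5,63,-64)
river: ρ → (-64,65,4)
river: ρ → (4,71,-13)
river: ρ → (-13,59,34)
river: ρ → (34,9,-38)
ρ-cycle length = 6 (tail of 0 descent steps not counted)

6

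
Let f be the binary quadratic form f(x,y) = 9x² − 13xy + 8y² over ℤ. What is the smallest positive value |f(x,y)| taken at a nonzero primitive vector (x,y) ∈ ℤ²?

translate: b→5 (≡-13 mod 18), so (9,-13,8)→(9,5,4)
flip: (9,5,4)→(4,-5,9)
translate: b→3 (≡-5 mod 8), so (4,-5,9)→(4,3,8)
reduced (well bottom): (4,3,8) with a≤c, −a<b≤a
well minimum = a = 4

4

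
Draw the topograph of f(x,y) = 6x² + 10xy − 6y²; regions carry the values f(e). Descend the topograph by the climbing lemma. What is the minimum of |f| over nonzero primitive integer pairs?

river: ρ → (-6,14,2)
river: ρ → (2,14,-6)
river: ρ → (-6,10,6)
river: ρ → (6,14,-2)
river: ρ → (-2,14,6)
river: ρ → (6,10,-6)
closes: descent 0, river 6
min |a| on river = 2

2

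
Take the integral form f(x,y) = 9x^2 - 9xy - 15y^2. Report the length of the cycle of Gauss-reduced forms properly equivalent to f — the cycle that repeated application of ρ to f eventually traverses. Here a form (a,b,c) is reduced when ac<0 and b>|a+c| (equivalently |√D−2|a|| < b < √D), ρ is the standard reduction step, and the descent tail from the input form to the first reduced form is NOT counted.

D = 621, ⌊√D⌋ = 24
descent: ρ → (-15,9,9)  [lands on river]
river: ρ → (9,9,-15)
river: ρ → (-15,21,3)
river: ρ → (3,21,-15)
ρ-cycle length = 4 (tail of 1 descent step not counted)

4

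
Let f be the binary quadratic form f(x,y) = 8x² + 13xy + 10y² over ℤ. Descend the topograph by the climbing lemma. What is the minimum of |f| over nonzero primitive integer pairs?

translate: b→-3 (≡13 mod 16), so (8,13,10)→(8,-3,5)
flip: (8,-3,5)→(5,3,8)
reduced (well bottom): (5,3,8) with a≤c, −a<b≤a
well minimum = a = 5

5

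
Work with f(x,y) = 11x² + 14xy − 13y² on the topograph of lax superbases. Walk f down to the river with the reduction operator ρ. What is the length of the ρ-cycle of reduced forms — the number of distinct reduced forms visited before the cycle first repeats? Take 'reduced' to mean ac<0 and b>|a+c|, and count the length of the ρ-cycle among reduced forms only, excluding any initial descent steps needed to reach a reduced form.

D = 768, ⌊√D⌋ = 27
river: ρ → (-13,12,12)
river: ρ → (12,12,-13)
river: ρ → (-13,14,11)
river: ρ → (11,8,-16)
river: ρ → (-16,24,3)
river: ρ → (3,24,-16)
river: ρ → (-16,8,11)
river: ρ → (11,14,-13)
ρ-cycle length = 8 (tail of 0 descent steps not counted)

8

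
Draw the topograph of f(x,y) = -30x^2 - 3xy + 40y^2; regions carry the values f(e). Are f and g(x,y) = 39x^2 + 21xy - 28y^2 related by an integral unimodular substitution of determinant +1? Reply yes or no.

D₁ = 4809, D₂ = 4809
river cycle of f (length 42): (-30, 57, 13), (13, 47, -50), (-50, 53, 10), (10, 67, -8), (-8, 61, 34), (34, 7, -35), (-35, 63, 6), (6, 69, -2), (-2, 67, 40), (40, 13, -29), … (32 more)
river cycle of g (length 42): (-28, 35, 32), (32, 29, -31), (-31, 33, 30), (30, 27, -34), (-34, 41, 23), (23, 51, -24), (-24, 45, 29), (29, 13, -40), (-40, 67, 2), (2, 69, -6), … (32 more)
cycles differ ⇒ inequivalent

no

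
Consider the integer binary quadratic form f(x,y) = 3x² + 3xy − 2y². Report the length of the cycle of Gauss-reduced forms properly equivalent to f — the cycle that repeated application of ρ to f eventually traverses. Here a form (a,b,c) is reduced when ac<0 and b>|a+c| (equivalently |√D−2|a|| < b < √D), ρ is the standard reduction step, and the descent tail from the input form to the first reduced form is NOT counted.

D = 33, ⌊√D⌋ = 5
river: ρ → (-2,5,1)
river: ρ → (1,5,-2)
river: ρ → (-2,3,3)
river: ρ → (3,3,-2)
ρ-cycle length = 4 (tail of 0 descent steps not counted)

4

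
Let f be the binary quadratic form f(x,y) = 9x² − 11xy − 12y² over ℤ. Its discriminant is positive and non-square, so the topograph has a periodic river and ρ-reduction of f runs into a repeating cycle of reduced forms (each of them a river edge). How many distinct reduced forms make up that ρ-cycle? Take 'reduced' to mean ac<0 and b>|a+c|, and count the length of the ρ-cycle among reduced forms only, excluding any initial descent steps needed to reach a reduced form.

D = 553, ⌊√D⌋ = 23
descent: ρ → (-12,11,9)  [lands on river]
river: ρ → (9,7,-14)
river: ρ → (-14,21,2)
river: ρ → (2,23,-3)
river: ρ → (-3,19,16)
river: ρ → (16,13,-6)
river: ρ → (-6,23,1)
river: ρ → (1,23,-6)
river: ρ → (-6,13,16)
river: ρ → (16,19,-3)
river: ρ → (-3,23,2)
river: ρ → (2,21,-14)
river: ρ → (-14,7,9)
river: ρ → (9,11,-12)
river: ρ → (-12,13,8)
river: ρ → (8,19,-6)
river: ρ → (-6,17,11)
river: ρ → (11,5,-12)
river: ρ → (-12,19,4)
river: ρ → (4,21,-7)
river: ρ → (-7,21,4)
river: ρ → (4,19,-12)
river: ρ → (-12,5,11)
river: ρ → (11,17,-6)
river: ρ → (-6,19,8)
river: ρ → (8,13,-12)
ρ-cycle length = 26 (tail of 1 descent step not counted)

26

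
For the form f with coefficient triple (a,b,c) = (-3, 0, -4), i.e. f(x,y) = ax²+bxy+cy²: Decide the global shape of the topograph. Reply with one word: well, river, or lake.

D = b²−4ac = 0² − 4·(-3)·(-4) = -48
D < 0 ⇒ definite ⇒ every region one sign ⇒ single well

well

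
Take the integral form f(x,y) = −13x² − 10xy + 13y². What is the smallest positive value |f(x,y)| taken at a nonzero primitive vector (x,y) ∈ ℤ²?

descent: ρ → (13,10,-13)  [lands on river]
river: ρ → (-13,16,10)
river: ρ → (10,24,-5)
river: ρ → (-5,26,5)
river: ρ → (5,24,-10)
river: ρ → (-10,16,13)
closes: descent 1, river 6
min |a| on river = 5

5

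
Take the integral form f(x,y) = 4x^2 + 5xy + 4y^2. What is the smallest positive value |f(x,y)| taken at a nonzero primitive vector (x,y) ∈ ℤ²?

translate: b→-3 (≡5 mod 8), so (4,5,4)→(4,-3,3)
flip: (4,-3,3)→(3,3,4)
reduced (well bottom): (3,3,4) with a≤c, −a<b≤a
well minimum = a = 3

3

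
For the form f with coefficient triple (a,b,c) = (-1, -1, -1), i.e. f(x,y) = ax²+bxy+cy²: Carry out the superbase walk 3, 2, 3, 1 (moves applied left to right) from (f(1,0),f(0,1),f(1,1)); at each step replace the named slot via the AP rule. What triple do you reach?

start (-1,-1,-3) = (f(1,0),f(0,1),f(1,1))
replace slot 3: 2·((-1)+(-1)) − (-3) = -1 → (-1,-1,-1)
replace slot 2: 2·((-1)+(-1)) − (-1) = -3 → (-1,-3,-1)
replace slot 3: 2·((-1)+(-3)) − (-1) = -7 → (-1,-3,-7)
replace slot 1: 2·((-3)+(-7)) − (-1) = -19 → (-19,-3,-7)

-19,-3,-7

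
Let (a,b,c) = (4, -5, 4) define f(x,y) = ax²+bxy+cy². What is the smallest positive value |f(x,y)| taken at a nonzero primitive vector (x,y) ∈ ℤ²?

translate: b→3 (≡-5 mod 8), so (4,-5,4)→(4,3,3)
flip: (4,3,3)→(3,-3,4)
translate: b→3 (≡-3 mod 6), so (3,-3,4)→(3,3,4)
reduced (well bottom): (3,3,4) with a≤c, −a<b≤a
well minimum = a = 3

3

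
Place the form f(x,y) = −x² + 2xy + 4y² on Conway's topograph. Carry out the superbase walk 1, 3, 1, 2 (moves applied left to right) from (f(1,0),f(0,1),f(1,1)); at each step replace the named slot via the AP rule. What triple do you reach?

start (-1,4,5) = (f(1,0),f(0,1),f(1,1))
replace slot 1: 2·(4+5) − (-1) = 19 → (19,4,5)
replace slot 3: 2·(19+4) − 5 = 41 → (19,4,41)
replace slot 1: 2·(4+41) − 19 = 71 → (71,4,41)
replace slot 2: 2·(71+41) − 4 = 220 → (71,220,41)

71,220,41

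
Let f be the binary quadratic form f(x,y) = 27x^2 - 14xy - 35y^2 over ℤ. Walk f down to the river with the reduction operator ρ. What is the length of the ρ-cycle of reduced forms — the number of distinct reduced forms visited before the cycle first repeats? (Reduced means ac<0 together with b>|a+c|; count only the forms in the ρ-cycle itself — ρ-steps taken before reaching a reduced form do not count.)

D = 3976, ⌊√D⌋ = 63
descent: ρ → (-35,14,27)  [lands on river]
river: ρ → (27,40,-22)
river: ρ → (-22,48,19)
river: ρ → (19,28,-42)
river: ρ → (-42,56,5)
river: ρ → (5,54,-53)
river: ρ → (-53,52,6)
river: ρ → (6,56,-35)
ρ-cycle length = 8 (tail of 1 descent step not counted)

8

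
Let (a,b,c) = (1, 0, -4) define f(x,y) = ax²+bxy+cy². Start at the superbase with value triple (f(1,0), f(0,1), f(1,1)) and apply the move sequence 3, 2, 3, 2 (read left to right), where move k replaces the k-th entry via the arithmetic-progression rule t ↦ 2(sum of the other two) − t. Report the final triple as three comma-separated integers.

start (1,-4,-3) = (f(1,0),f(0,1),f(1,1))
replace slot 3: 2·(1+(-4)) − (-3) = -3 → (1,-4,-3)
replace slot 2: 2·(1+(-3)) − (-4) = 0 → (1,0,-3)
replace slot 3: 2·(1+0) − (-3) = 5 → (1,0,5)
replace slot 2: 2·(1+5) − 0 = 12 → (1,12,5)

1,12,5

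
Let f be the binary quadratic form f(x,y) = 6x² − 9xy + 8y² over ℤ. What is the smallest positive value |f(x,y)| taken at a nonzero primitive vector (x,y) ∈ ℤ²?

translate: b→3 (≡-9 mod 12), so (6,-9,8)→(6,3,5)
flip: (6,3,5)→(5,-3,6)
reduced (well bottom): (5,-3,6) with a≤c, −a<b≤a
well minimum = a = 5

5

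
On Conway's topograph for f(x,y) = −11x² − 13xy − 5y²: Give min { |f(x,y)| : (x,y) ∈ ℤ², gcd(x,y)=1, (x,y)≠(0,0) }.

translate: b→-9 (≡13 mod 22), so (11,13,5)→(11,-9,3)
flip: (11,-9,3)→(3,9,11)
translate: b→3 (≡9 mod 6), so (3,9,11)→(3,3,5)
reduced (well bottom): (3,3,5) with a≤c, −a<b≤a
well minimum |f| = |-3| = 3 (negative-definite)

3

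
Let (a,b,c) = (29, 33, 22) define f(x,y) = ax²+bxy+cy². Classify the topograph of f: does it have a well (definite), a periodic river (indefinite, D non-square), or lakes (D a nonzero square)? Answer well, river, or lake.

D = b²−4ac = 33² − 4·29·22 = -1463
D < 0 ⇒ definite ⇒ every region one sign ⇒ single well

well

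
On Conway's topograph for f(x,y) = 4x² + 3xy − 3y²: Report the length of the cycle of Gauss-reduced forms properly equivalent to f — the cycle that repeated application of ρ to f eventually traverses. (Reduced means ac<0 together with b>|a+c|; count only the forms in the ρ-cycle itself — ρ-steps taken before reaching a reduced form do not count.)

D = 57, ⌊√D⌋ = 7
river: ρ → (-3,3,4)
river: ρ → (4,5,-2)
river: ρ → (-2,7,1)
river: ρ → (1,7,-2)
river: ρ → (-2,5,4)
river: ρ → (4,3,-3)
ρ-cycle length = 6 (tail of 0 descent steps not counted)

6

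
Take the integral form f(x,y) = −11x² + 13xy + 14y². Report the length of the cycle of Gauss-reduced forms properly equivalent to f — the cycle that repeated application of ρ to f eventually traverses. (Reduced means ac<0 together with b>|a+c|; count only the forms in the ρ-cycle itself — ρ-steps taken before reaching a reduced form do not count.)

D = 785, ⌊√D⌋ = 28
river: ρ → (14,15,-10)
river: ρ → (-10,25,4)
river: ρ → (4,23,-16)
river: ρ → (-16,9,11)
river: ρ → (11,13,-14)
river: ρ → (-14,15,10)
river: ρ → (10,25,-4)
river: ρ → (-4,23,16)
river: ρ → (16,9,-11)
river: ρ → (-11,13,14)
ρ-cycle length = 10 (tail of 0 descent steps not counted)

10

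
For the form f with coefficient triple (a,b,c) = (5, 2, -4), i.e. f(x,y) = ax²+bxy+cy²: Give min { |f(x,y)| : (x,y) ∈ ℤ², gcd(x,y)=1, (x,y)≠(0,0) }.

river: ρ → (-4,6,3)
river: ρ → (3,6,-4)
river: ρ → (-4,2,5)
river: ρ → (5,8,-1)
river: ρ → (-1,8,5)
river: ρ → (5,2,-4)
closes: descent 0, river 6
min |a| on river = 1

1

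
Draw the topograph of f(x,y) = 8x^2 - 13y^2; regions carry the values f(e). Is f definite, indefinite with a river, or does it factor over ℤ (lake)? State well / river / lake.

D = b²−4ac = 0² − 4·8·(-13) = 416
D > 0 non-square ⇒ indefinite ⇒ periodic river

river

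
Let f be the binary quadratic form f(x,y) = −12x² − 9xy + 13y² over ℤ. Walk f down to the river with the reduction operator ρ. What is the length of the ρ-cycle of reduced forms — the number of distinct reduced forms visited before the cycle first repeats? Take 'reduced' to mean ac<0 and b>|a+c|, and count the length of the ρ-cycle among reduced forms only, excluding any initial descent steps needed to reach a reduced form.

D = 705, ⌊√D⌋ = 26
descent: ρ → (13,9,-12)  [lands on river]
river: ρ → (-12,15,10)
river: ρ → (10,25,-2)
river: ρ → (-2,23,22)
river: ρ → (22,21,-3)
river: ρ → (-3,21,22)
river: ρ → (22,23,-2)
river: ρ → (-2,25,10)
river: ρ → (10,15,-12)
river: ρ → (-12,9,13)
river: ρ → (13,17,-8)
river: ρ → (-8,15,15)
river: ρ → (15,15,-8)
river: ρ → (-8,17,13)
ρ-cycle length = 14 (tail of 1 descent step not counted)

14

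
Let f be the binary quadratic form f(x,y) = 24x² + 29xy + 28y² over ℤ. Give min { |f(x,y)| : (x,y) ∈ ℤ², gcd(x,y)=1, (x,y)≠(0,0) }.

translate: b→-19 (≡29 mod 48), so (24,29,28)→(24,-19,23)
flip: (24,-19,23)→(23,19,24)
reduced (well bottom): (23,19,24) with a≤c, −a<b≤a
well minimum = a = 23

23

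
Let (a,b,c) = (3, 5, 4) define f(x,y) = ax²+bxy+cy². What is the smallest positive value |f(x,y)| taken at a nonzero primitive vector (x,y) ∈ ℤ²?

translate: b→-1 (≡5 mod 6), so (3,5,4)→(3,-1,2)
flip: (3,-1,2)→(2,1,3)
reduced (well bottom): (2,1,3) with a≤c, −a<b≤a
well minimum = a = 2

2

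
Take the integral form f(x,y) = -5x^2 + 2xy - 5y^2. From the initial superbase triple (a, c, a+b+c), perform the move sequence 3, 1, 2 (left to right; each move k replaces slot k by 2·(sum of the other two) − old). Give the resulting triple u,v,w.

start (-5,-5,-8) = (f(1,0),f(0,1),f(1,1))
replace slot 3: 2·((-5)+(-5)) − (-8) = -12 → (-5,-5,-12)
replace slot 1: 2·((-5)+(-12)) − (-5) = -29 → (-29,-5,-12)
replace slot 2: 2·((-29)+(-12)) − (-5) = -77 → (-29,-77,-12)

-29,-77,-12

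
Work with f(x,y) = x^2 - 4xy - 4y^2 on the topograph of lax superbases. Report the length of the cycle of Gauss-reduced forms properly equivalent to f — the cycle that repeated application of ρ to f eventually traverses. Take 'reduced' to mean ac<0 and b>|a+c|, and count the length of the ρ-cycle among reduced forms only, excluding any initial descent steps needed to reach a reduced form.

D = 32, ⌊√D⌋ = 5
descent: ρ → (-4,4,1)  [lands on river]
river: ρ → (1,4,-4)
ρ-cycle length = 2 (tail of 1 descent step not counted)

2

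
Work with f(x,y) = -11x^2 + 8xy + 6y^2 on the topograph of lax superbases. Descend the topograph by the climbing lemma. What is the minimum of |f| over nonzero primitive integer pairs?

river: ρ → (6,16,-3)
river: ρ → (-3,14,11)
river: ρ → (11,8,-6)
river: ρ → (-6,16,3)
river: ρ → (3,14,-11)
river: ρ → (-11,8,6)
closes: descent 0, river 6
min |a| on river = 3

3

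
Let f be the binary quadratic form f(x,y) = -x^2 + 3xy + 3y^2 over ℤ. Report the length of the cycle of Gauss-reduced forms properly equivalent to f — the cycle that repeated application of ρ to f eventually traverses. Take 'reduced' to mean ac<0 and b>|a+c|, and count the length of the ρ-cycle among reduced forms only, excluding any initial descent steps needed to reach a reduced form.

D = 21, ⌊√D⌋ = 4
river: ρ → (3,3,-1)
river: ρ → (-1,3,3)
ρ-cycle length = 2 (tail of 0 descent steps not counted)

2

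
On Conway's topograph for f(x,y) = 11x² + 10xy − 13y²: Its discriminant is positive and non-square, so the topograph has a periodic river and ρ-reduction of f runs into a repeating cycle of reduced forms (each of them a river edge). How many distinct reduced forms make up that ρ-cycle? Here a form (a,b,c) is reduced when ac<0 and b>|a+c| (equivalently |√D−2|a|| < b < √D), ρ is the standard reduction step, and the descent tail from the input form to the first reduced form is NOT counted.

D = 672, ⌊√D⌋ = 25
river: ρ → (-13,16,8)
river: ρ → (8,16,-13)
river: ρ → (-13,10,11)
river: ρ → (11,12,-12)
river: ρ → (-12,12,11)
river: ρ → (11,10,-13)
ρ-cycle length = 6 (tail of 0 descent steps not counted)

6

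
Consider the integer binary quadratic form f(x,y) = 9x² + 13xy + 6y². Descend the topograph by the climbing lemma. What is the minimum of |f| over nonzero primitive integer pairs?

translate: b→-5 (≡13 mod 18), so (9,13,6)→(9,-5,2)
flip: (9,-5,2)→(2,5,9)
translate: b→1 (≡5 mod 4), so (2,5,9)→(2,1,6)
reduced (well bottom): (2,1,6) with a≤c, −a<b≤a
well minimum = a = 2

2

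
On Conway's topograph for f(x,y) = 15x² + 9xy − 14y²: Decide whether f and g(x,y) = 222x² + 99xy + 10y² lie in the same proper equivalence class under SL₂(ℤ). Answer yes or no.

D₁ = 921, D₂ = 921
river cycle of f (length 34): (-14, 19, 10), (10, 21, -12), (-12, 27, 4), (4, 29, -5), (-5, 21, 24), (24, 27, -2), (-2, 29, 10), (10, 11, -20), (-20, 29, 1), (1, 29, -20), … (24 more)
river cycle of g (length 34): (10, 21, -12), (-12, 27, 4), (4, 29, -5), (-5, 21, 24), (24, 27, -2), (-2, 29, 10), (10, 11, -20), (-20, 29, 1), (1, 29, -20), (-20, 11, 10), … (24 more)
cycles coincide ⇒ equivalent

yes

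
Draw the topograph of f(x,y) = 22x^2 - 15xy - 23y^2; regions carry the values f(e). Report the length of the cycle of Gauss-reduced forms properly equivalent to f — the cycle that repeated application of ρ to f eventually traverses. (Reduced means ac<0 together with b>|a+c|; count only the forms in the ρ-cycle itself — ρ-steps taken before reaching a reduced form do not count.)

D = 2249, ⌊√D⌋ = 47
descent: ρ → (-23,15,22)  [lands on river]
river: ρ → (22,29,-16)
river: ρ → (-16,35,16)
river: ρ → (16,29,-22)
river: ρ → (-22,15,23)
river: ρ → (23,31,-14)
river: ρ → (-14,25,29)
river: ρ → (29,33,-10)
river: ρ → (-10,47,1)
river: ρ → (1,47,-10)
river: ρ → (-10,33,29)
river: ρ → (29,25,-14)
river: ρ → (-14,31,23)
river: ρ → (23,15,-22)
river: ρ → (-22,29,16)
river: ρ → (16,35,-16)
river: ρ → (-16,29,22)
river: ρ → (22,15,-23)
river: ρ → (-23,31,14)
river: ρ → (14,25,-29)
river: ρ → (-29,33,10)
river: ρ → (10,47,-1)
river: ρ → (-1,47,10)
river: ρ → (10,33,-29)
river: ρ → (-29,25,14)
river: ρ → (14,31,-23)
ρ-cycle length = 26 (tail of 1 descent step not counted)

26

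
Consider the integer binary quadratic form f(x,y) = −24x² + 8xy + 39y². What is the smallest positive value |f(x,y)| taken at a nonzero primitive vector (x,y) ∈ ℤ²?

descent: ρ → (39,-8,-24)
descent: ρ → (-24,56,7)  [lands on river]
river: ρ → (7,56,-24)
river: ρ → (-24,40,23)
river: ρ → (23,52,-12)
river: ρ → (-12,44,39)
river: ρ → (39,34,-17)
river: ρ → (-17,34,39)
river: ρ → (39,44,-12)
river: ρ → (-12,52,23)
river: ρ → (23,40,-24)
closes: descent 2, river 10
min |a| on river = 7

7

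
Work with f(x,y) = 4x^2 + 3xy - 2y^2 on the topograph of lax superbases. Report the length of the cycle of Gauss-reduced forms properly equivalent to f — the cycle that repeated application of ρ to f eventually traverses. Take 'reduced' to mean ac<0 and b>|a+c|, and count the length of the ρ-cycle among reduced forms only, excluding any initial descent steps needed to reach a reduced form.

D = 41, ⌊√D⌋ = 6
river: ρ → (-2,5,2)
river: ρ → (2,3,-4)
river: ρ → (-4,5,1)
river: ρ → (1,5,-4)
river: ρ → (-4,3,2)
river: ρ → (2,5,-2)
river: ρ → (-2,3,4)
river: ρ → (4,5,-1)
river: ρ → (-1,5,4)
river: ρ → (4,3,-2)
ρ-cycle length = 10 (tail of 0 descent steps not counted)

10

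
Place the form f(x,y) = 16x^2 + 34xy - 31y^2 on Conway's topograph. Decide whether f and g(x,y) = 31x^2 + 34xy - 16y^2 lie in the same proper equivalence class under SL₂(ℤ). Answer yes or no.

D₁ = 3140, D₂ = 3140
river cycle of f (length 10): (-31, 28, 19), (19, 48, -11), (-11, 40, 35), (35, 30, -16), (-16, 34, 31), (31, 28, -19), (-19, 48, 11), (11, 40, -35), (-35, 30, 16), (16, 34, -31)
river cycle of g (length 10): (-16, 30, 35), (35, 40, -11), (-11, 48, 19), (19, 28, -31), (-31, 34, 16), (16, 30, -35), (-35, 40, 11), (11, 48, -19), (-19, 28, 31), (31, 34, -16)
cycles differ ⇒ inequivalent

no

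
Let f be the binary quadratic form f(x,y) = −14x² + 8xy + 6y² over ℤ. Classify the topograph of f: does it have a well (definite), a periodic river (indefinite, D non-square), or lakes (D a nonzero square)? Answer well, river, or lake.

D = b²−4ac = 8² − 4·(-14)·6 = 400
D = 20² is a perfect square ⇒ form factors over ℤ ⇒ lakes

lake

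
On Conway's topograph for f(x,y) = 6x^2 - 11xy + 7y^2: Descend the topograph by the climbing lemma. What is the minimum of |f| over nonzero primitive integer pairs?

translate: b→1 (≡-11 mod 12), so (6,-11,7)→(6,1,2)
flip: (6,1,2)→(2,-1,6)
reduced (well bottom): (2,-1,6) with a≤c, −a<b≤a
well minimum = a = 2

2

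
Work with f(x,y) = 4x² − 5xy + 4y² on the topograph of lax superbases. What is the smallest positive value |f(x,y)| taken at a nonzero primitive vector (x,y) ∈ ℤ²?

translate: b→3 (≡-5 mod 8), so (4,-5,4)→(4,3,3)
flip: (4,3,3)→(3,-3,4)
translate: b→3 (≡-3 mod 6), so (3,-3,4)→(3,3,4)
reduced (well bottom): (3,3,4) with a≤c, −a<b≤a
well minimum = a = 3

3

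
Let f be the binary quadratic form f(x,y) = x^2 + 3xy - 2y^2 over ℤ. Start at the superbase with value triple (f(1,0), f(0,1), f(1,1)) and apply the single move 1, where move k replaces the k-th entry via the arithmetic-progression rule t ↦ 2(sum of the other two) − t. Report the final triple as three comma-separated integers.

start (1,-2,2) = (f(1,0),f(0,1),f(1,1))
replace slot 1: 2·((-2)+2) − 1 = -1 → (-1,-2,2)

-1,-2,2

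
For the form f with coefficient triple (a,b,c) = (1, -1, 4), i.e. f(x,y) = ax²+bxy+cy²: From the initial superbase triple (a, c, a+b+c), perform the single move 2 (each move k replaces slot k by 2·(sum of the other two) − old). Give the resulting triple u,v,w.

start (1,4,4) = (f(1,0),f(0,1),f(1,1))
replace slot 2: 2·(1+4) − 4 = 6 → (1,6,4)

1,6,4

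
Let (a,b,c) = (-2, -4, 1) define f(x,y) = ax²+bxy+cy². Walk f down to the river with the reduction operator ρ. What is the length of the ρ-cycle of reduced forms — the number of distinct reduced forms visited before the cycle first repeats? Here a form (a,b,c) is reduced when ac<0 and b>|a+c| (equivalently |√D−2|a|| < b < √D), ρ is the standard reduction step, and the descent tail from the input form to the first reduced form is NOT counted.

D = 24, ⌊√D⌋ = 4
descent: ρ → (1,4,-2)  [lands on river]
river: ρ → (-2,4,1)
ρ-cycle length = 2 (tail of 1 descent step not counted)

2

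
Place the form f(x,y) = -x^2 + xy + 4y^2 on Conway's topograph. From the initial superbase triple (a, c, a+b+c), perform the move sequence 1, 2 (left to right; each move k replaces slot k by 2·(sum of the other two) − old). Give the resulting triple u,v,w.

start (-1,4,4) = (f(1,0),f(0,1),f(1,1))
replace slot 1: 2·(4+4) − (-1) = 17 → (17,4,4)
replace slot 2: 2·(17+4) − 4 = 38 → (17,38,4)

17,38,4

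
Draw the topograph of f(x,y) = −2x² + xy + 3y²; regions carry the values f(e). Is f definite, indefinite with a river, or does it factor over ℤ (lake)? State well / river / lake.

D = b²−4ac = 1² − 4·(-2)·3 = 25
D = 5² is a perfect square ⇒ form factors over ℤ ⇒ lakes

lake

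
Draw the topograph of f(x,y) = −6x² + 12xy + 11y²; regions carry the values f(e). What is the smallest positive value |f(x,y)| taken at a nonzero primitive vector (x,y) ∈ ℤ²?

river: ρ → (11,10,-7)
river: ρ → (-7,18,3)
river: ρ → (3,18,-7)
river: ρ → (-7,10,11)
river: ρ → (11,12,-6)
river: ρ → (-6,12,11)
closes: descent 0, river 6
min |a| on river = 3

3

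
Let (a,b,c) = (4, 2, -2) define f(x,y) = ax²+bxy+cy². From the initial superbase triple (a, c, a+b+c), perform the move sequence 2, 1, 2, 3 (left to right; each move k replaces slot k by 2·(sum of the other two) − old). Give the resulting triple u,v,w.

start (4,-2,4) = (f(1,0),f(0,1),f(1,1))
replace slot 2: 2·(4+4) − (-2) = 18 → (4,18,4)
replace slot 1: 2·(18+4) − 4 = 40 → (40,18,4)
replace slot 2: 2·(40+4) − 18 = 70 → (40,70,4)
replace slot 3: 2·(40+70) − 4 = 216 → (40,70,216)

40,70,216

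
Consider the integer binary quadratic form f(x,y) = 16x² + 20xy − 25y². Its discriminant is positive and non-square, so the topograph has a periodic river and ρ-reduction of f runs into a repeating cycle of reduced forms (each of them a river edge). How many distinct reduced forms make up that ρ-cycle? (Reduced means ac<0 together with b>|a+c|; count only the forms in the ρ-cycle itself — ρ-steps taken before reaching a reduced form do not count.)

D = 2000, ⌊√D⌋ = 44
river: ρ → (-25,30,11)
river: ρ → (11,36,-16)
river: ρ → (-16,28,19)
river: ρ → (19,10,-25)
river: ρ → (-25,40,4)
river: ρ → (4,40,-25)
river: ρ → (-25,10,19)
river: ρ → (19,28,-16)
river: ρ → (-16,36,11)
river: ρ → (11,30,-25)
river: ρ → (-25,20,16)
river: ρ → (16,44,-1)
river: ρ → (-1,44,16)
river: ρ → (16,20,-25)
ρ-cycle length = 14 (tail of 0 descent steps not counted)

14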